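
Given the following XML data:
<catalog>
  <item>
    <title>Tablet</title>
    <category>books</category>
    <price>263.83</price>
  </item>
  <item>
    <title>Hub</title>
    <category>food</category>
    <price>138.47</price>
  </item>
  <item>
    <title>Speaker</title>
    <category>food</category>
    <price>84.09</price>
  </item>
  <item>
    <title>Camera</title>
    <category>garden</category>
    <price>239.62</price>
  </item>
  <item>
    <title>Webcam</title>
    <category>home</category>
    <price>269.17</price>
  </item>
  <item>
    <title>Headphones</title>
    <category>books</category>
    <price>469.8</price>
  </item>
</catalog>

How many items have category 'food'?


Scanning <item> elements for <category>food</category>:
  Item 2: Hub -> MATCH
  Item 3: Speaker -> MATCH
Count: 2

ANSWER: 2


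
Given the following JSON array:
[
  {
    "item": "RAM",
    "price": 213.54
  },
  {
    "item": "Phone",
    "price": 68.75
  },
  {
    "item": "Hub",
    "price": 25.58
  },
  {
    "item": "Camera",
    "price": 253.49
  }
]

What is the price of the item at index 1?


Array index 1 -> Phone
price = 68.75

ANSWER: 68.75


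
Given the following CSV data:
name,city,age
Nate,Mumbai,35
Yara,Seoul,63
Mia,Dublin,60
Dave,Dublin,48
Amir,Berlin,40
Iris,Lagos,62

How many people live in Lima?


Scanning city column for 'Lima':
Total matches: 0

ANSWER: 0


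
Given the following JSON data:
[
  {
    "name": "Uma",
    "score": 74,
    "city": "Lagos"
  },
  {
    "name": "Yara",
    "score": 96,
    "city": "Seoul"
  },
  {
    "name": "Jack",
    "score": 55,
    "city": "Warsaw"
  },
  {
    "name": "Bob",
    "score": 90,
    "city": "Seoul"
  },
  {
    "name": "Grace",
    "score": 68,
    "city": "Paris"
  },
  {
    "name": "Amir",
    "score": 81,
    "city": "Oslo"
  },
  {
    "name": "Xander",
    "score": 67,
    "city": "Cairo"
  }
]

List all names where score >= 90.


Filtering records where score >= 90:
  Uma (score=74) -> no
  Yara (score=96) -> YES
  Jack (score=55) -> no
  Bob (score=90) -> YES
  Grace (score=68) -> no
  Amir (score=81) -> no
  Xander (score=67) -> no


ANSWER: Yara, Bob


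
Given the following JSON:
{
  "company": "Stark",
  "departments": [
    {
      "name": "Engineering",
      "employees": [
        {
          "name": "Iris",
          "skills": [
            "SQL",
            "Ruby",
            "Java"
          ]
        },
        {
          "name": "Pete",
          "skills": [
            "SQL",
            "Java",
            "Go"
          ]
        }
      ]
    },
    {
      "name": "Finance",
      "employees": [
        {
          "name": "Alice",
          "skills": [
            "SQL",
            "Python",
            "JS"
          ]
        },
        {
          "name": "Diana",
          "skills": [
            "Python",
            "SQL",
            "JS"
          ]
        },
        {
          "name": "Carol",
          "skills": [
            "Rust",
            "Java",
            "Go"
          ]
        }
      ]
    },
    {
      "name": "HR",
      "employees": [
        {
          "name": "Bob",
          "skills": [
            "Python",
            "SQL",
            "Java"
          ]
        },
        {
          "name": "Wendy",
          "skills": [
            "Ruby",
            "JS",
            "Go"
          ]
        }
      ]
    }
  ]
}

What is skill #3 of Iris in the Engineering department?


Path: departments[0].employees[0].skills[2]
Value: Java

ANSWER: Java


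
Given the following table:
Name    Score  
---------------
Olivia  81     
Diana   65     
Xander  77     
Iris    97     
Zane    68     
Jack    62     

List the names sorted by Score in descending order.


Sorting by Score (descending):
  Iris: 97
  Olivia: 81
  Xander: 77
  Zane: 68
  Diana: 65
  Jack: 62


ANSWER: Iris, Olivia, Xander, Zane, Diana, Jack


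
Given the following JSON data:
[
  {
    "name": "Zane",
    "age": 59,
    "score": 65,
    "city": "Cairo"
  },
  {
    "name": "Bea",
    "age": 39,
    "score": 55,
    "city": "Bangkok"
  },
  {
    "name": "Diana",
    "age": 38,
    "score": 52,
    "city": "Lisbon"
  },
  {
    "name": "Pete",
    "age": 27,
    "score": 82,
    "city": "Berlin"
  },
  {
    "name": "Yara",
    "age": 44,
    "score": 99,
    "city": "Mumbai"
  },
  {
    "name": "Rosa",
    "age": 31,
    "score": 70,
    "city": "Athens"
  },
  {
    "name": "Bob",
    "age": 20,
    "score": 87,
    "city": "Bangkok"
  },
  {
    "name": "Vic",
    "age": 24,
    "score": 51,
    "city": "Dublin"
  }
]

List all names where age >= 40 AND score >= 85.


Checking both conditions:
  Zane (age=59, score=65) -> no
  Bea (age=39, score=55) -> no
  Diana (age=38, score=52) -> no
  Pete (age=27, score=82) -> no
  Yara (age=44, score=99) -> YES
  Rosa (age=31, score=70) -> no
  Bob (age=20, score=87) -> no
  Vic (age=24, score=51) -> no


ANSWER: Yara


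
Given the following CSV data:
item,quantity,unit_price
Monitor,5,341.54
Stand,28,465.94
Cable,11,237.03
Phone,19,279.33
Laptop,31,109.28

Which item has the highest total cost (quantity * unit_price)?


Computing row totals:
  Monitor: 1707.7
  Stand: 13046.32
  Cable: 2607.33
  Phone: 5307.27
  Laptop: 3387.68
Maximum: Stand (13046.32)

ANSWER: Stand


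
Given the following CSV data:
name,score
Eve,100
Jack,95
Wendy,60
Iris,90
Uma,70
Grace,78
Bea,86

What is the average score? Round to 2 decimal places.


Scores: 100, 95, 60, 90, 70, 78, 86
Sum = 579
Count = 7
Average = 579 / 7 = 82.71

ANSWER: 82.71


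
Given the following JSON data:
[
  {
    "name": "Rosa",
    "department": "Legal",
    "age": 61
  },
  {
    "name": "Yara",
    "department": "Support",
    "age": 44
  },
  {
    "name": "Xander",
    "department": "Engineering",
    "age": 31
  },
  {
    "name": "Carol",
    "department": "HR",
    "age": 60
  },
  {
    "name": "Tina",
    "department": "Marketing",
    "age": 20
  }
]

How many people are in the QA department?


Scanning records for department = QA
  No matches found
Count: 0

ANSWER: 0


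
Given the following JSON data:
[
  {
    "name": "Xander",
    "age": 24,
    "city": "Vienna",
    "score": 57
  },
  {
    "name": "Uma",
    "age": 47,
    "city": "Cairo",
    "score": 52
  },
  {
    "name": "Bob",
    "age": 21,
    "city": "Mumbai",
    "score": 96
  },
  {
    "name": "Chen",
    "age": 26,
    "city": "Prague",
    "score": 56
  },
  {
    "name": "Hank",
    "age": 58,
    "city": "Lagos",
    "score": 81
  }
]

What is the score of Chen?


Looking up record where name = Chen
Record index: 3
Field 'score' = 56

ANSWER: 56


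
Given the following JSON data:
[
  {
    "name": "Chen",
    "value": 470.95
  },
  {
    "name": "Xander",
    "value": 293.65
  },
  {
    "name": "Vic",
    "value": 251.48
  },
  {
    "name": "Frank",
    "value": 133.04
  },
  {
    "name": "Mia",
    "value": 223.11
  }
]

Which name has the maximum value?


Comparing values:
  Chen: 470.95
  Xander: 293.65
  Vic: 251.48
  Frank: 133.04
  Mia: 223.11
Maximum: Chen (470.95)

ANSWER: Chen


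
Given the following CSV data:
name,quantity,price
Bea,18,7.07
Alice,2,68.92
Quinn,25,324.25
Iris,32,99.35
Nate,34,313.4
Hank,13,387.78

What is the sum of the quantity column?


Values in 'quantity' column:
  Row 1: 18
  Row 2: 2
  Row 3: 25
  Row 4: 32
  Row 5: 34
  Row 6: 13
Sum = 18 + 2 + 25 + 32 + 34 + 13 = 124

ANSWER: 124


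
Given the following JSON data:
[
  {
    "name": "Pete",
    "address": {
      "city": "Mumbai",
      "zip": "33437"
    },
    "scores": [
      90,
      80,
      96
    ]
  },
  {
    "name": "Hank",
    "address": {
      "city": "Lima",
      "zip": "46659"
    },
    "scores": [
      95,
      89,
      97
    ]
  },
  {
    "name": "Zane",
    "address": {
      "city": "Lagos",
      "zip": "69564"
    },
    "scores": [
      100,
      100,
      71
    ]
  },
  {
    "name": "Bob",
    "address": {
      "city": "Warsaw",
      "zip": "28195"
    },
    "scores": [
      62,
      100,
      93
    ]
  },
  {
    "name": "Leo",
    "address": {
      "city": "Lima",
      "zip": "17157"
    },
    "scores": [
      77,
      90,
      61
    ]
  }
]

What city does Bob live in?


Path: records[3].address.city
Value: Warsaw

ANSWER: Warsaw


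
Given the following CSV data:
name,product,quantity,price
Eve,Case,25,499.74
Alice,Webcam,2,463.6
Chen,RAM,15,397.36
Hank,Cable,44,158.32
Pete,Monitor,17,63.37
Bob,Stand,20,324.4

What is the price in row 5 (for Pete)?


Row 5: Pete
Column 'price' = 63.37

ANSWER: 63.37


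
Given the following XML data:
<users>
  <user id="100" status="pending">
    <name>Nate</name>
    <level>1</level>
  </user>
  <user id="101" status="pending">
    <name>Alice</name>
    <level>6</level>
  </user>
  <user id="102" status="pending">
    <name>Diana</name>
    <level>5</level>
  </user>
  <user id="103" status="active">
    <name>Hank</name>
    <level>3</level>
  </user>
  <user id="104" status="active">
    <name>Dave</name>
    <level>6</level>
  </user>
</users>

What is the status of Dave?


Finding user with name = Dave
user id="104" status="active"

ANSWER: active


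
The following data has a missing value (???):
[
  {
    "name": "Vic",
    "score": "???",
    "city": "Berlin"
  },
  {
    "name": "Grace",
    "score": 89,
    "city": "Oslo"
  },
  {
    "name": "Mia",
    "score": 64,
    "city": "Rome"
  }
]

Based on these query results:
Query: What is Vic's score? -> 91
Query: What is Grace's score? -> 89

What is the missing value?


The missing value is Vic's score
From query: Vic's score = 91

ANSWER: 91


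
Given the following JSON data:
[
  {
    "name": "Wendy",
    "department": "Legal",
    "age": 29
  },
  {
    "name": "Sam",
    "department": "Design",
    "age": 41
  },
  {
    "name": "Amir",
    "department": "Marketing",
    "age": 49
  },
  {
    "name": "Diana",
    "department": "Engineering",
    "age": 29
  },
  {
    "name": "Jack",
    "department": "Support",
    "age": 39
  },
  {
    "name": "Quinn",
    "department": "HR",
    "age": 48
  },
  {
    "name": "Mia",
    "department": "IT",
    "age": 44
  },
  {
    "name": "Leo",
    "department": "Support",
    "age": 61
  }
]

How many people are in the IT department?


Scanning records for department = IT
  Record 6: Mia
Count: 1

ANSWER: 1


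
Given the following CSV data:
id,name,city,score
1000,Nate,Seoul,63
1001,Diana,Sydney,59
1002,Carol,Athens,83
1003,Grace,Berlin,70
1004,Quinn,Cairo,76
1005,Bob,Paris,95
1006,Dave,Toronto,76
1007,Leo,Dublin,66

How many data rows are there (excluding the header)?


Counting rows (excluding header):
Header: id,name,city,score
Data rows: 8

ANSWER: 8


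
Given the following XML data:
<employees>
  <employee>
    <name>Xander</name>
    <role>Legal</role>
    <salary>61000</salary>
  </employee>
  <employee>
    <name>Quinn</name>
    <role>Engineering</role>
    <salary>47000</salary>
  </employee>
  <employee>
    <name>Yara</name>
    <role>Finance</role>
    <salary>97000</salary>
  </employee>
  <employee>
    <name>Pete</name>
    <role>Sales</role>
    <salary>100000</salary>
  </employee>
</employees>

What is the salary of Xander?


Searching for <employee> with <name>Xander</name>
Found at position 1
<salary>61000</salary>

ANSWER: 61000


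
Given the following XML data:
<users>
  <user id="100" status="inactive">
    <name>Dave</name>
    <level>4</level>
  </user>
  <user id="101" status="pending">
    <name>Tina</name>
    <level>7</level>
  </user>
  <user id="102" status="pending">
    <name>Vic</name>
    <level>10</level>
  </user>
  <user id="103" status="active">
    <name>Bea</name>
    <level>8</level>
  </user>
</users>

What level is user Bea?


Finding user: Bea
<level>8</level>

ANSWER: 8


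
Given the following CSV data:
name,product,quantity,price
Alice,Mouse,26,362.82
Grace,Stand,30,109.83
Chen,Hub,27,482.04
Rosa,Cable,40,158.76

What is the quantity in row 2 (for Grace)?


Row 2: Grace
Column 'quantity' = 30

ANSWER: 30


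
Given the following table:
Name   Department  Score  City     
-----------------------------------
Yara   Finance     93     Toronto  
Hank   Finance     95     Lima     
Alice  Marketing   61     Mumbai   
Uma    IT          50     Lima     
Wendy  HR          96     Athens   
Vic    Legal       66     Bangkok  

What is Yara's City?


Row 1: Yara
City = Toronto

ANSWER: Toronto


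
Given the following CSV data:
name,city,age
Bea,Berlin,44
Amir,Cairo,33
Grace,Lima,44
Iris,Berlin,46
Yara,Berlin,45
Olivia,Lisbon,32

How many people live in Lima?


Scanning city column for 'Lima':
  Row 3: Grace -> MATCH
Total matches: 1

ANSWER: 1


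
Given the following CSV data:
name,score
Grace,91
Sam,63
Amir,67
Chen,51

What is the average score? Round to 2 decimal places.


Scores: 91, 63, 67, 51
Sum = 272
Count = 4
Average = 272 / 4 = 68.00

ANSWER: 68.00


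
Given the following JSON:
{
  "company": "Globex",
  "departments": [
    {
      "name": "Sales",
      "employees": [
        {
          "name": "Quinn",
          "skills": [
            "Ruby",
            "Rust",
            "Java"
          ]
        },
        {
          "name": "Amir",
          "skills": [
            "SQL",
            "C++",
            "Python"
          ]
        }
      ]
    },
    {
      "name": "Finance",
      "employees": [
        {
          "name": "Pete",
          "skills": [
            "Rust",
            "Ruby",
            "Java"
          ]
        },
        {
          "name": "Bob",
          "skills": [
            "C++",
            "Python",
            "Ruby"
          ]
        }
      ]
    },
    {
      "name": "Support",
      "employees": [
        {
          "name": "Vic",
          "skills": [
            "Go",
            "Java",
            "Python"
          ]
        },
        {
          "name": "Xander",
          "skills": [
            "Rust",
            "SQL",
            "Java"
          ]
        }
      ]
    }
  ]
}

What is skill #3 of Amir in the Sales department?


Path: departments[0].employees[1].skills[2]
Value: Python

ANSWER: Python


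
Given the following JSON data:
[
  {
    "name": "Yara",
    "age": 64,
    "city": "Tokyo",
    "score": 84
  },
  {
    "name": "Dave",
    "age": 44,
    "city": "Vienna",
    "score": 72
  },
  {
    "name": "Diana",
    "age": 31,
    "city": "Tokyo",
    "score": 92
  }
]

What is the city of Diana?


Looking up record where name = Diana
Record index: 2
Field 'city' = Tokyo

ANSWER: Tokyo


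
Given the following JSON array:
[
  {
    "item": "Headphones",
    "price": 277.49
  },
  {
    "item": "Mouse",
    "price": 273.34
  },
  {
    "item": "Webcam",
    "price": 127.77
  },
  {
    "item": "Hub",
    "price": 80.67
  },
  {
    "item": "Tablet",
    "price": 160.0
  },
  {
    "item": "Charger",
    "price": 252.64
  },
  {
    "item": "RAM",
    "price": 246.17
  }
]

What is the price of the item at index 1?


Array index 1 -> Mouse
price = 273.34

ANSWER: 273.34


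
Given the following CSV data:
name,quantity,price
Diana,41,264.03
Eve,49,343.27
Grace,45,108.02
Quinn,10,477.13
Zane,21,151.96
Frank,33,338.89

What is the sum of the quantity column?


Values in 'quantity' column:
  Row 1: 41
  Row 2: 49
  Row 3: 45
  Row 4: 10
  Row 5: 21
  Row 6: 33
Sum = 41 + 49 + 45 + 10 + 21 + 33 = 199

ANSWER: 199


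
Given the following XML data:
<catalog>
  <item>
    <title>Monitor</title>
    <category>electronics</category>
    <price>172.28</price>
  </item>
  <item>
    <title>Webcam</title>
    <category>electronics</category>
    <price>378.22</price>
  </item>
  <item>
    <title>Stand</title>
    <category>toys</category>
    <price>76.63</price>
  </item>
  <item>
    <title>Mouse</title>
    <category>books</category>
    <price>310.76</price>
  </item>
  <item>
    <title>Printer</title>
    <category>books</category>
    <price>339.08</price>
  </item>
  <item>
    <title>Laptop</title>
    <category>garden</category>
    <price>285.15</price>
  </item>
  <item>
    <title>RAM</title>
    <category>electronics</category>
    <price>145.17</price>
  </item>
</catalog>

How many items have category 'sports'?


Scanning <item> elements for <category>sports</category>:
Count: 0

ANSWER: 0


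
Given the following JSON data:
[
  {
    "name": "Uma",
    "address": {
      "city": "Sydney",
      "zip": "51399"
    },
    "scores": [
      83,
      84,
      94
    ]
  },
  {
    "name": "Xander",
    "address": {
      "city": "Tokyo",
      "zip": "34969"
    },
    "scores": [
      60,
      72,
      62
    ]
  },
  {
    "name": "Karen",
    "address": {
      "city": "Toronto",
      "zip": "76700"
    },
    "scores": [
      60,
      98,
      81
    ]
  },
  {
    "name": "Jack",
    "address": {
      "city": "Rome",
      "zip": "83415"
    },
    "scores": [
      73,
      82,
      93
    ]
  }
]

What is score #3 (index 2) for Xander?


Path: records[1].scores[2]
Value: 62

ANSWER: 62


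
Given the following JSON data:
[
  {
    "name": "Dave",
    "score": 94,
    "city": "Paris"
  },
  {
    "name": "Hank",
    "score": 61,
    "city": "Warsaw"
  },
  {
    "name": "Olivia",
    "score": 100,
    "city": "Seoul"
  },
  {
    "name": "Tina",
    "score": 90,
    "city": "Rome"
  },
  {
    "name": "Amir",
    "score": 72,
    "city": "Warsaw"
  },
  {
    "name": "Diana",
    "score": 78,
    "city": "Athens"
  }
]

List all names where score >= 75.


Filtering records where score >= 75:
  Dave (score=94) -> YES
  Hank (score=61) -> no
  Olivia (score=100) -> YES
  Tina (score=90) -> YES
  Amir (score=72) -> no
  Diana (score=78) -> YES


ANSWER: Dave, Olivia, Tina, Diana


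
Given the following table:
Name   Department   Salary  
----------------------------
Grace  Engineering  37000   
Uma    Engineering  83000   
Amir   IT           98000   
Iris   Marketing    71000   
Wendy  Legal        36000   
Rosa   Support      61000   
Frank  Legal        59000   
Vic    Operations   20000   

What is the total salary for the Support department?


Support department members:
  Rosa: 61000
Total = 61000 = 61000

ANSWER: 61000


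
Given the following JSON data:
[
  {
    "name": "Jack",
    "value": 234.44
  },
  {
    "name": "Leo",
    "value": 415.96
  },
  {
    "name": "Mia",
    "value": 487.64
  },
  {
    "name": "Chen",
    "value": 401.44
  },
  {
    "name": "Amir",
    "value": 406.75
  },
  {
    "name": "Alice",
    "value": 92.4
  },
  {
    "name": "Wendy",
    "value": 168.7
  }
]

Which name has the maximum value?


Comparing values:
  Jack: 234.44
  Leo: 415.96
  Mia: 487.64
  Chen: 401.44
  Amir: 406.75
  Alice: 92.4
  Wendy: 168.7
Maximum: Mia (487.64)

ANSWER: Mia


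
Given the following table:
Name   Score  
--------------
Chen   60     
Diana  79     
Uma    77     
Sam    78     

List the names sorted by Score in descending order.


Sorting by Score (descending):
  Diana: 79
  Sam: 78
  Uma: 77
  Chen: 60


ANSWER: Diana, Sam, Uma, Chen


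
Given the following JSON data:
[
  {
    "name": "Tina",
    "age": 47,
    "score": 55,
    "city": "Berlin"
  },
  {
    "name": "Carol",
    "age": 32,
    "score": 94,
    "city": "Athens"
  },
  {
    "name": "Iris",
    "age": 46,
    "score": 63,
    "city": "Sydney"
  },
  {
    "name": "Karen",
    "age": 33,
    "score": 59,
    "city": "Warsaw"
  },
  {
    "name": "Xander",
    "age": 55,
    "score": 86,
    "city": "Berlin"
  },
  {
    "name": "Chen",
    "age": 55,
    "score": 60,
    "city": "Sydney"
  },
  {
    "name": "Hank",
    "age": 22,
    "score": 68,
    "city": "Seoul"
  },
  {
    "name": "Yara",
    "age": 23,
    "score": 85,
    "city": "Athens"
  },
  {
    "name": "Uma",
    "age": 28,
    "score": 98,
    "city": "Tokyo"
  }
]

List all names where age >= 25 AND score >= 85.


Checking both conditions:
  Tina (age=47, score=55) -> no
  Carol (age=32, score=94) -> YES
  Iris (age=46, score=63) -> no
  Karen (age=33, score=59) -> no
  Xander (age=55, score=86) -> YES
  Chen (age=55, score=60) -> no
  Hank (age=22, score=68) -> no
  Yara (age=23, score=85) -> no
  Uma (age=28, score=98) -> YES


ANSWER: Carol, Xander, Uma


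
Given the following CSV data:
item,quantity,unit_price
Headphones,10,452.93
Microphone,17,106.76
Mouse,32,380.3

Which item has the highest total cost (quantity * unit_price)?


Computing row totals:
  Headphones: 4529.3
  Microphone: 1814.92
  Mouse: 12169.6
Maximum: Mouse (12169.6)

ANSWER: Mouse


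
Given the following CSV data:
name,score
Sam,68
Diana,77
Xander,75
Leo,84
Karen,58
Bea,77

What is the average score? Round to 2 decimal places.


Scores: 68, 77, 75, 84, 58, 77
Sum = 439
Count = 6
Average = 439 / 6 = 73.17

ANSWER: 73.17


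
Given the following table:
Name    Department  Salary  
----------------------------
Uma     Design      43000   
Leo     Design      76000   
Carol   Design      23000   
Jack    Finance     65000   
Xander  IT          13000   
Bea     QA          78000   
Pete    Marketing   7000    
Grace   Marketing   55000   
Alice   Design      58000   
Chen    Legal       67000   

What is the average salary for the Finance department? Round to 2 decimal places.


Finance department members:
  Jack: 65000
Sum = 65000
Count = 1
Average = 65000 / 1 = 65000.00

ANSWER: 65000.00


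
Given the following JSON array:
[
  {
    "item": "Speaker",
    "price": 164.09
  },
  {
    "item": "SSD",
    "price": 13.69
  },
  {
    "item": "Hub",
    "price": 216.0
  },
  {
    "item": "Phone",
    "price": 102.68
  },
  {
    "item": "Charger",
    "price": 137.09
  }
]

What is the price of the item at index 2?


Array index 2 -> Hub
price = 216.0

ANSWER: 216.0


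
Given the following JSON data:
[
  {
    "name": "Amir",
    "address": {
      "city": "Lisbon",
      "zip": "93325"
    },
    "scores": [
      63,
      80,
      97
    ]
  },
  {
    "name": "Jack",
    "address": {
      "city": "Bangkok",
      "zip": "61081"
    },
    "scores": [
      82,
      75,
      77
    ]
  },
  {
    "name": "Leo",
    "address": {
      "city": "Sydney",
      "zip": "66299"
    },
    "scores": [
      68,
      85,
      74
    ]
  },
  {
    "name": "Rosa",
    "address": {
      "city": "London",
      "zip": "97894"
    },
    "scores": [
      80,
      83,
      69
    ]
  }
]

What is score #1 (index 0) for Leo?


Path: records[2].scores[0]
Value: 68

ANSWER: 68


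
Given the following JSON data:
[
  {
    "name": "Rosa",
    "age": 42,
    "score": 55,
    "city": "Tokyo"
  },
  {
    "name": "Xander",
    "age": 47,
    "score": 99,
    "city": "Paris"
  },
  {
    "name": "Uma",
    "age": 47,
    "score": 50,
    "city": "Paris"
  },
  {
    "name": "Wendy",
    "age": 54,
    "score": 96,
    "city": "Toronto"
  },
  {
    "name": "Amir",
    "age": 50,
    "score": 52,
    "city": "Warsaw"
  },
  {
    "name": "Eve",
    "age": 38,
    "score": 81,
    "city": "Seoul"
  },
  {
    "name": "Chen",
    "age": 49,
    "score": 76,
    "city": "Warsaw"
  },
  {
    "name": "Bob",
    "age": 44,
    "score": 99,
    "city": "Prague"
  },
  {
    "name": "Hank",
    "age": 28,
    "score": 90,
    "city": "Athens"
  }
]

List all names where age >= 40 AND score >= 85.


Checking both conditions:
  Rosa (age=42, score=55) -> no
  Xander (age=47, score=99) -> YES
  Uma (age=47, score=50) -> no
  Wendy (age=54, score=96) -> YES
  Amir (age=50, score=52) -> no
  Eve (age=38, score=81) -> no
  Chen (age=49, score=76) -> no
  Bob (age=44, score=99) -> YES
  Hank (age=28, score=90) -> no


ANSWER: Xander, Wendy, Bob


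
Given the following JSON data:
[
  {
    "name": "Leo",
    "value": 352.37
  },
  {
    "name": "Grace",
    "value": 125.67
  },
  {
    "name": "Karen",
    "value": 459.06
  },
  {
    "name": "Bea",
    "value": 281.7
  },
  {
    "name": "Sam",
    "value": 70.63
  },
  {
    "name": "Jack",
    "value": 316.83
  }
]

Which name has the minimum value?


Comparing values:
  Leo: 352.37
  Grace: 125.67
  Karen: 459.06
  Bea: 281.7
  Sam: 70.63
  Jack: 316.83
Minimum: Sam (70.63)

ANSWER: Sam


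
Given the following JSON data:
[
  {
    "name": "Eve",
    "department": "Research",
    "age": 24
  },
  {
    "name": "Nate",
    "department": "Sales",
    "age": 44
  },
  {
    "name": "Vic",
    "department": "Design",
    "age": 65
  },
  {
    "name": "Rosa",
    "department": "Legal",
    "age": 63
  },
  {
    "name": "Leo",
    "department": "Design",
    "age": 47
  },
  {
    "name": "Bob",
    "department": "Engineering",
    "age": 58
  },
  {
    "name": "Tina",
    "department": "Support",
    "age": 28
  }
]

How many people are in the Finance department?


Scanning records for department = Finance
  No matches found
Count: 0

ANSWER: 0


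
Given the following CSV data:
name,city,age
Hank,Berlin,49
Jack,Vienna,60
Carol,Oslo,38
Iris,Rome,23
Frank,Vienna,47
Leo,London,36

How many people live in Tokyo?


Scanning city column for 'Tokyo':
Total matches: 0

ANSWER: 0


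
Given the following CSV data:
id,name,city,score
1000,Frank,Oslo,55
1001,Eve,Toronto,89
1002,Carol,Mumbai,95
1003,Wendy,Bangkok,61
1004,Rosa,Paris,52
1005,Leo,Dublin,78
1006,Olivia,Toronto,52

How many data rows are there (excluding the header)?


Counting rows (excluding header):
Header: id,name,city,score
Data rows: 7

ANSWER: 7


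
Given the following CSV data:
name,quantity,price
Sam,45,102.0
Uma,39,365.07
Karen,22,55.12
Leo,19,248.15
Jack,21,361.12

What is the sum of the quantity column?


Values in 'quantity' column:
  Row 1: 45
  Row 2: 39
  Row 3: 22
  Row 4: 19
  Row 5: 21
Sum = 45 + 39 + 22 + 19 + 21 = 146

ANSWER: 146


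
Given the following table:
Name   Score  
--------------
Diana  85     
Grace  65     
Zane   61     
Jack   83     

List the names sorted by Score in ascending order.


Sorting by Score (ascending):
  Zane: 61
  Grace: 65
  Jack: 83
  Diana: 85


ANSWER: Zane, Grace, Jack, Diana


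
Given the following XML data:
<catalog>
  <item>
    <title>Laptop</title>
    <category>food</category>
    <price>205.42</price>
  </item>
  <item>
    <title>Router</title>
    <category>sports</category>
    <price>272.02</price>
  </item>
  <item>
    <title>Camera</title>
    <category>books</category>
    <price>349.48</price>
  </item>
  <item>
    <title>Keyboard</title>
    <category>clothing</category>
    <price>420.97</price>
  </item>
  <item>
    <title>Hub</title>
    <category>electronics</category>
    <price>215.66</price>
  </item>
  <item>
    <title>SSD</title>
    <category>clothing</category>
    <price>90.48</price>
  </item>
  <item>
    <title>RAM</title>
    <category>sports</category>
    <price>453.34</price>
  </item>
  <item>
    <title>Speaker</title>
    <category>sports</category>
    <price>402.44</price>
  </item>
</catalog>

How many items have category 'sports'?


Scanning <item> elements for <category>sports</category>:
  Item 2: Router -> MATCH
  Item 7: RAM -> MATCH
  Item 8: Speaker -> MATCH
Count: 3

ANSWER: 3


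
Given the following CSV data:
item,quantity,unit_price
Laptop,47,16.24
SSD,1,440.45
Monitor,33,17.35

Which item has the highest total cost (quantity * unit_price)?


Computing row totals:
  Laptop: 763.28
  SSD: 440.45
  Monitor: 572.55
Maximum: Laptop (763.28)

ANSWER: Laptop


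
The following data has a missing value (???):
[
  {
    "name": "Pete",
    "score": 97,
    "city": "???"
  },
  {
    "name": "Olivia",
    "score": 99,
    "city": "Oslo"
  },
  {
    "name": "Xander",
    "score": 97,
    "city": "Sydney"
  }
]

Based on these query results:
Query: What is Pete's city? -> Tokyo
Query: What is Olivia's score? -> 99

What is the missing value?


The missing value is Pete's city
From query: Pete's city = Tokyo

ANSWER: Tokyo


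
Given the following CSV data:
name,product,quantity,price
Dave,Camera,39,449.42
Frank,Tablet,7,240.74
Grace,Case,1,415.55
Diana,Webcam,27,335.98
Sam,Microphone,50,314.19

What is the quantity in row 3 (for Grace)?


Row 3: Grace
Column 'quantity' = 1

ANSWER: 1


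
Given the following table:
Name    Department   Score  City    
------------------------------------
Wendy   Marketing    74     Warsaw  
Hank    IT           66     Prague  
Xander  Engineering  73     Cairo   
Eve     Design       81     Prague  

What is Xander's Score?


Row 3: Xander
Score = 73

ANSWER: 73


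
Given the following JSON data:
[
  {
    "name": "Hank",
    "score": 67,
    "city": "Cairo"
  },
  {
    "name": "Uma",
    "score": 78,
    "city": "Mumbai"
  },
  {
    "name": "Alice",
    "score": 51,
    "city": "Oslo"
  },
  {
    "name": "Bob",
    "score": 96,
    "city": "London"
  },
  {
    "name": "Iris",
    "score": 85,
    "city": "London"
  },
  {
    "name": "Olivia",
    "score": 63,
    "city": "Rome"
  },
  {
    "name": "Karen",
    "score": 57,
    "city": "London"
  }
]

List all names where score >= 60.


Filtering records where score >= 60:
  Hank (score=67) -> YES
  Uma (score=78) -> YES
  Alice (score=51) -> no
  Bob (score=96) -> YES
  Iris (score=85) -> YES
  Olivia (score=63) -> YES
  Karen (score=57) -> no


ANSWER: Hank, Uma, Bob, Iris, Olivia


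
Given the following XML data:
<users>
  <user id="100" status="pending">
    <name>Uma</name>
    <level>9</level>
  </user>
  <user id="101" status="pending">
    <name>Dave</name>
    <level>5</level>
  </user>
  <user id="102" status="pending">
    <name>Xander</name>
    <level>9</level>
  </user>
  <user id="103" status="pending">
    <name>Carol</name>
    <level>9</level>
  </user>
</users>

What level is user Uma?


Finding user: Uma
<level>9</level>

ANSWER: 9


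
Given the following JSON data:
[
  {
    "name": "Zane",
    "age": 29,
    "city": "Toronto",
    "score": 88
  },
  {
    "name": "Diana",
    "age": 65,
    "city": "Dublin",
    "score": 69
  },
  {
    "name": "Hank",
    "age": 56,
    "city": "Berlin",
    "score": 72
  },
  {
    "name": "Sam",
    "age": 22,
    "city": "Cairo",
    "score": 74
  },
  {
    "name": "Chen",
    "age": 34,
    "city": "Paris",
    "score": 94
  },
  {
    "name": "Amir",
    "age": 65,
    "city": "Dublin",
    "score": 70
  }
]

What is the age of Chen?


Looking up record where name = Chen
Record index: 4
Field 'age' = 34

ANSWER: 34


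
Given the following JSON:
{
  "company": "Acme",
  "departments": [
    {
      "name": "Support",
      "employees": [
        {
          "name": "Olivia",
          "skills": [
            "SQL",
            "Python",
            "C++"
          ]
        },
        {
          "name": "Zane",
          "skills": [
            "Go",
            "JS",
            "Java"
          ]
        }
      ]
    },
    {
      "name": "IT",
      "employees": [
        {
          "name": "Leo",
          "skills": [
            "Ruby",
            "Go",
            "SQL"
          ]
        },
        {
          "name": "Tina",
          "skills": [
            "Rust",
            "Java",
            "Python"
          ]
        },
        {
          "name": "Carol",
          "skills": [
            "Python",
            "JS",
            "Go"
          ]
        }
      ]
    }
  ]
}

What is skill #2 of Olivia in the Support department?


Path: departments[0].employees[0].skills[1]
Value: Python

ANSWER: Python


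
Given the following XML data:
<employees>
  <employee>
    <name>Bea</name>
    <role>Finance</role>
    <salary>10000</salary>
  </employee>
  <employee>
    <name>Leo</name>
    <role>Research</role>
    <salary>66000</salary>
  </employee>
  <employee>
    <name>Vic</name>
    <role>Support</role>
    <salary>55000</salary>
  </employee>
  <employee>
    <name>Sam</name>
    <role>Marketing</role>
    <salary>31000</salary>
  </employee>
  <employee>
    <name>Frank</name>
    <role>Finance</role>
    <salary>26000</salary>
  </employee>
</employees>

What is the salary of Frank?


Searching for <employee> with <name>Frank</name>
Found at position 5
<salary>26000</salary>

ANSWER: 26000


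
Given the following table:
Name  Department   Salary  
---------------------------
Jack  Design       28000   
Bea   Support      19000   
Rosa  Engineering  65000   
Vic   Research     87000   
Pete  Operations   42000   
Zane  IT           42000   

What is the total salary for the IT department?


IT department members:
  Zane: 42000
Total = 42000 = 42000

ANSWER: 42000


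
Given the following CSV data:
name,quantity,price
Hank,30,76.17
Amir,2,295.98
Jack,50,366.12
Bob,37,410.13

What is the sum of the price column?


Values in 'price' column:
  Row 1: 76.17
  Row 2: 295.98
  Row 3: 366.12
  Row 4: 410.13
Sum = 76.17 + 295.98 + 366.12 + 410.13 = 1148.4

ANSWER: 1148.4


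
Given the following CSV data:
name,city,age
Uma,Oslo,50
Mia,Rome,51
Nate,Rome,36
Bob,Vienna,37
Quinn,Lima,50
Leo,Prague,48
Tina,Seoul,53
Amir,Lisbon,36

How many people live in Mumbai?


Scanning city column for 'Mumbai':
Total matches: 0

ANSWER: 0


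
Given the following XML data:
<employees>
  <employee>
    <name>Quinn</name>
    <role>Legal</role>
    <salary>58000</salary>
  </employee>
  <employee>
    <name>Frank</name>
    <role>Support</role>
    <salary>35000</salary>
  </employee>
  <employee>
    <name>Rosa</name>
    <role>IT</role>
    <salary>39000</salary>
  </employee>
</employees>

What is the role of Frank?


Searching for <employee> with <name>Frank</name>
Found at position 2
<role>Support</role>

ANSWER: Support


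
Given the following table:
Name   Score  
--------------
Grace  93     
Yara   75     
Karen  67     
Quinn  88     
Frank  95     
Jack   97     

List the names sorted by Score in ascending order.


Sorting by Score (ascending):
  Karen: 67
  Yara: 75
  Quinn: 88
  Grace: 93
  Frank: 95
  Jack: 97


ANSWER: Karen, Yara, Quinn, Grace, Frank, Jack


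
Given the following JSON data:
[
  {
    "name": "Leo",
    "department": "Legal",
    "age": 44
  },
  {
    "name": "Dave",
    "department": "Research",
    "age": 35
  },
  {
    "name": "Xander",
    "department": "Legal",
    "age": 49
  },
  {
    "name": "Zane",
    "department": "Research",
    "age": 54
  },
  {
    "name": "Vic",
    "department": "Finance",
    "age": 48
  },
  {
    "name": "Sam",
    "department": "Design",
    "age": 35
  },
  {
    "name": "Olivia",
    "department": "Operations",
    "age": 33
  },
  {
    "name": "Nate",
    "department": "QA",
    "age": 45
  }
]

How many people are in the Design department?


Scanning records for department = Design
  Record 5: Sam
Count: 1

ANSWER: 1


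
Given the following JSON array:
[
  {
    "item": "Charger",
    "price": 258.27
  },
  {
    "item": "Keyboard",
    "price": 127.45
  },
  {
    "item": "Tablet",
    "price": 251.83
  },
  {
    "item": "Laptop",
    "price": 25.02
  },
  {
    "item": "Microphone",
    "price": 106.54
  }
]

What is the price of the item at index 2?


Array index 2 -> Tablet
price = 251.83

ANSWER: 251.83


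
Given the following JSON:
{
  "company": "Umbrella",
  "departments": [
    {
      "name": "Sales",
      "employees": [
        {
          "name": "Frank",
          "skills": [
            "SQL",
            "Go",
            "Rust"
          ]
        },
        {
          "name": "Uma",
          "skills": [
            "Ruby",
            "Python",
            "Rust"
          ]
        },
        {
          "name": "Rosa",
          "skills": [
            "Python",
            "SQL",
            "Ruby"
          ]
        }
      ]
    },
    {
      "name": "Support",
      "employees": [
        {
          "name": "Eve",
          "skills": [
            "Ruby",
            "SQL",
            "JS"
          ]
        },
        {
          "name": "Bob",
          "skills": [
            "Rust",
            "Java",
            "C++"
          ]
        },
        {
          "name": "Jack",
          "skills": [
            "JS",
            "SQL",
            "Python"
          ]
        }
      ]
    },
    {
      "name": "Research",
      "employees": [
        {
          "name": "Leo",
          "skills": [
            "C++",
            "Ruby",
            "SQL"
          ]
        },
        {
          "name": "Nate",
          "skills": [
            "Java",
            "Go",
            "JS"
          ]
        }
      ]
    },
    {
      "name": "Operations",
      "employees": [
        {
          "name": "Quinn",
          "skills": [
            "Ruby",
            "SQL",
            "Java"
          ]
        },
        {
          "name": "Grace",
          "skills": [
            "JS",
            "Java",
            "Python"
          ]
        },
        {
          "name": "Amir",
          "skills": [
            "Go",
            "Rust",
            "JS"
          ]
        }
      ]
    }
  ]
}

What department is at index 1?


Path: departments[1].name
Value: Support

ANSWER: Support


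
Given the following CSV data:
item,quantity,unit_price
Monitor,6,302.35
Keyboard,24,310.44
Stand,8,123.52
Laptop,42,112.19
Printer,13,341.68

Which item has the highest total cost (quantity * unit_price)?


Computing row totals:
  Monitor: 1814.1
  Keyboard: 7450.56
  Stand: 988.16
  Laptop: 4711.98
  Printer: 4441.84
Maximum: Keyboard (7450.56)

ANSWER: Keyboard


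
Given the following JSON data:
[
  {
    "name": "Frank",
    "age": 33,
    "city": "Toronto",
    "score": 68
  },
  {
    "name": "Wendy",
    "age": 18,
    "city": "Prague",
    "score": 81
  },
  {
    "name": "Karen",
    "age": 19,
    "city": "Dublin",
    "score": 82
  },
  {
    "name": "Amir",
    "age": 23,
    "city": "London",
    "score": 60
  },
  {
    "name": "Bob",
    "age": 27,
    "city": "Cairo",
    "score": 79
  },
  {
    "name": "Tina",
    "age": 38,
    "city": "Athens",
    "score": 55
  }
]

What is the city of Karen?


Looking up record where name = Karen
Record index: 2
Field 'city' = Dublin

ANSWER: Dublin


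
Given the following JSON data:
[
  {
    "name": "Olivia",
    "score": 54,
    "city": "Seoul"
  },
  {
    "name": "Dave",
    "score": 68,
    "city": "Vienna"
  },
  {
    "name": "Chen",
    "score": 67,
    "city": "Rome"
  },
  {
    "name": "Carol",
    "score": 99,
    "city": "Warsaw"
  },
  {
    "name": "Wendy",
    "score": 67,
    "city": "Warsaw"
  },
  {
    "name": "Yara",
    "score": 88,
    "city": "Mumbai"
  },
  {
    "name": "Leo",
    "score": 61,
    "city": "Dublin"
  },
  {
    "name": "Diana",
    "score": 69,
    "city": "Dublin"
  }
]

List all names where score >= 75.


Filtering records where score >= 75:
  Olivia (score=54) -> no
  Dave (score=68) -> no
  Chen (score=67) -> no
  Carol (score=99) -> YES
  Wendy (score=67) -> no
  Yara (score=88) -> YES
  Leo (score=61) -> no
  Diana (score=69) -> no


ANSWER: Carol, Yara


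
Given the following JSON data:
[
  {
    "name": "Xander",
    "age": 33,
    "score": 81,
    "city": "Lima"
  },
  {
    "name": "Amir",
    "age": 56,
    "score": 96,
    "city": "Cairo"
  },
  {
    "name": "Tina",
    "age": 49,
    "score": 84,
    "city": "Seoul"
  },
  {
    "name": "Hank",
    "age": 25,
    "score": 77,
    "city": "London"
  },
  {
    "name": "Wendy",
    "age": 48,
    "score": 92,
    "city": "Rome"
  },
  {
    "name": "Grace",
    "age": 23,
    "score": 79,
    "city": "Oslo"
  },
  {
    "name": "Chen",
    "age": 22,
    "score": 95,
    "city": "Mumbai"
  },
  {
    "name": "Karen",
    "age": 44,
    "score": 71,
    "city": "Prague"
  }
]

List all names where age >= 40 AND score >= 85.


Checking both conditions:
  Xander (age=33, score=81) -> no
  Amir (age=56, score=96) -> YES
  Tina (age=49, score=84) -> no
  Hank (age=25, score=77) -> no
  Wendy (age=48, score=92) -> YES
  Grace (age=23, score=79) -> no
  Chen (age=22, score=95) -> no
  Karen (age=44, score=71) -> no


ANSWER: Amir, Wendy


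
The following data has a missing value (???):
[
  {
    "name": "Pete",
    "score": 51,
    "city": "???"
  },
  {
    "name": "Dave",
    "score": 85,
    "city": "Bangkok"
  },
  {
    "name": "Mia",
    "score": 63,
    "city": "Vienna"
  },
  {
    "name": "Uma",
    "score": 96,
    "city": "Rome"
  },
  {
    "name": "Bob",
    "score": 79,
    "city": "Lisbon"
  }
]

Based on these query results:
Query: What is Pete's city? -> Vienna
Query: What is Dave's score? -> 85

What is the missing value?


The missing value is Pete's city
From query: Pete's city = Vienna

ANSWER: Vienna
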